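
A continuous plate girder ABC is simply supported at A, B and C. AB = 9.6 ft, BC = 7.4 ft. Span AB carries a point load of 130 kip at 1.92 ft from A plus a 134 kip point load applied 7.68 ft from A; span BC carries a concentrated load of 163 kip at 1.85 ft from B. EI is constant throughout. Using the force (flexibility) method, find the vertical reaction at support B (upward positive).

R_B = 317.3 kip

Release continuity at B by inserting a hinge; the redundant is the internal moment M_B. The primary structure is two simply-supported spans AB and BC.
Rotations at B on the released spans (each span's end-slope, ×1/EI):
  span AB: point load 130 at a = 1.92: Pab(L + a)/(6LEI) = 383.4/EI
  span AB: point load 134 at a = 7.68: Pab(L + a)/(6LEI) = 592.8/EI
  span BC: point load 163 at a = 1.85: Pab(L + b)/(6LEI) = 488.1/EI
  relative rotation θ_0 = (976.2 + 488.1)/EI = 1464/EI
A unit hogging moment at B produces rotation L₁/(3EI) + L₂/(3EI) = 5.667/EI.
Slope continuity at B: θ_0 = M_B·5.667/EI, so M_B = 1464/5.667 = 258.4 kip·ft (hogging).
Span AB, ΣM about A with M_B applied at B: R_B^{AB}·9.6 = 1279 + 258.4, so R_B^{AB} = 160.1 kip and R_A = 264 − 160.1 = 103.9 kip.
Span BC, ΣM about C: R_B^{BC}·7.4 = 904.6 + 258.4, so R_B^{BC} = 157.2 kip and R_C = 163 − 157.2 = 5.83 kip.
R_B = 160.1 + 157.2 = 317.3 kip.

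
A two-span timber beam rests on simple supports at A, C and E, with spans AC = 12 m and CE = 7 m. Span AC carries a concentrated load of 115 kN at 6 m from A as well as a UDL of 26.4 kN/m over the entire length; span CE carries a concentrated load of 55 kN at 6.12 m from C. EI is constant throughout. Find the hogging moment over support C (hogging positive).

M_C = 472.3 kN·m

Take M_C as the redundant. Released structure: two simple spans AC and CE with a hinge at C.
End slopes at the hinge C, treating each span as simply supported:
  span AC: point load 115 at a = 6: Pab(L + a)/(6LEI) = 1035/EI
  span AC: UDL 26.4: wL³/(24EI) = 1901/EI
  span CE: point load 55 at a = 6.12: Pab(L + b)/(6LEI) = 55.57/EI
  relative rotation θ_0 = (2936 + 55.57)/EI = 2991/EI
A unit hogging moment at C produces rotation L₁/(3EI) + L₂/(3EI) = 6.333/EI.
Compatibility: M_C·(L₁+L₂)/(3EI) = θ_0, giving M_C = 472.3 kN·m (hogging).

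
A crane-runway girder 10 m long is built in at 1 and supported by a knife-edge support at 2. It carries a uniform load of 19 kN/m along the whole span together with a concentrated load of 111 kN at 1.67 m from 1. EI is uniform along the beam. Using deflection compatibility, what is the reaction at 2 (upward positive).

R_2 = 75.64 kN

Choose R_2 as the redundant. The primary structure is the cantilever fixed at 1.
Primary-structure tip deflection at 2 by superposition:
  UDL 19: wL⁴/(8EI) = 23750/EI
  point load 111 at a = 1.67: Pa²(3L − a)/(6EI) = 1462/EI
  δ_0 = 25212/EI
Tip deflection under a unit load at 2: L³/(3EI) = 333.3/EI.
The prop prevents deflection at 2: R_2 = δ_0/δ_{22} = 25212/333.3 = 75.64 kN.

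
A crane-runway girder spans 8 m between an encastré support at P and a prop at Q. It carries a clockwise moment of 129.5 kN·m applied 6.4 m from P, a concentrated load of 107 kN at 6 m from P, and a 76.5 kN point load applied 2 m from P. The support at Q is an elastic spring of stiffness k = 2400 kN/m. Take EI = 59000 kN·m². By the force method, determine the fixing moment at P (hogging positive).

M_P = 242 kN·m

Take the reaction at Q as the redundant and release it; the primary structure is a cantilever fixed at P.
Downward deflection at the released point Q due to the loads:
  clockwise couple 129.5 at a = 6.4: M₀a(2L − a)/(2EI) = 3978/EI
  point load 107 at a = 6: Pa²(3L − a)/(6EI) = 11556/EI
  point load 76.5 at a = 2: Pa²(3L − a)/(6EI) = 1122/EI
  δ_0 = 16656/EI
Tip deflection under a unit load at Q: L³/(3EI) = 170.7/EI.
With EI = 59000 kN·m²: δ_0 = 0.28231 m and δ_{QQ} = 0.002893 m/kN.
Compatibility — the spring shortens by R_Q/k under the reaction it provides: δ_0 − R_Q·δ_{QQ} = R_Q/k. With 1/k = 0.000417 m/kN, R_Q = δ_0 / (δ_{QQ} + 1/k) = 0.28231 / (0.002893 + 0.000417) = 85.31 kN.
Moment equilibrium about P: M_P = Σ(load moments about P) − R_Q·L = 924.5 − 85.31×8 = 242 kN·m.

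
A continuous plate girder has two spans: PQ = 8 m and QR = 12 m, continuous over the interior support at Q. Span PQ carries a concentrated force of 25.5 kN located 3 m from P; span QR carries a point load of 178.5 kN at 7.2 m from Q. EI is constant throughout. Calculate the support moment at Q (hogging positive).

M_Q = 229.1 kN·m

Release continuity at Q by inserting a hinge; the redundant is the internal moment M_Q. The primary structure is two simply-supported spans PQ and QR.
Rotations at Q on the released spans (each span's end-slope, ×1/EI):
  span PQ: point load 25.5 at a = 3: Pab(L + a)/(6LEI) = 87.66/EI
  span QR: point load 178.5 at a = 7.2: Pab(L + b)/(6LEI) = 1439/EI
  relative rotation θ_0 = (87.66 + 1439)/EI = 1527/EI
A unit hogging moment at Q produces rotation L₁/(3EI) + L₂/(3EI) = 6.667/EI.
Compatibility: M_Q·(L₁+L₂)/(3EI) = θ_0, giving M_Q = 229.1 kN·m (hogging).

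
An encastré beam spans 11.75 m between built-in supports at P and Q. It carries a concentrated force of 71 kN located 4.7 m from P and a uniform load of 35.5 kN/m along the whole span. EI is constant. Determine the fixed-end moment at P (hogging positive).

M_P = 528.6 kN·m

Release both end moments; the primary structure is a simply-supported span PQ with redundants M_P and M_Q.
Simple-span end rotations at P and Q under the given loads:
  at P: point load 71 at a = 4.7: Pab(L + b)/(6LEI) = 627.4/EI
  at Q: point load 71 at a = 4.7: Pab(L + a)/(6LEI) = 548.9/EI
  at P: UDL 35.5: wL³/(24EI) = 2400/EI
  at Q: UDL 35.5: wL³/(24EI) = 2400/EI
  θ_P0 = 3027/EI,  θ_Q0 = 2948/EI
Flexibility coefficients: a unit moment at one end gives L/(3EI) there and L/(6EI) at the far end, so f₁₁ = f₂₂ = 3.917/EI and f₁₂ = f₂₁ = 1.958/EI.
Compatibility — zero rotation at each built-in end:
  3.917 M_P + 1.958 M_Q = 3027
  1.958 M_P + 3.917 M_Q = 2948
Solving the pair gives M_P = 528.6 kN·m and M_Q = 488.5 kN·m (hogging).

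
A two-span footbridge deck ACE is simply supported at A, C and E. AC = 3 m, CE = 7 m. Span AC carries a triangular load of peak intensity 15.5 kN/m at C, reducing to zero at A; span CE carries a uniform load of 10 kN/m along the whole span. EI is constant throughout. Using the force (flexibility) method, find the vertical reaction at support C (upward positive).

Take M_C as the redundant. Released structure: two simple spans AC and CE with a hinge at C.
Rotations at C on the released spans (each span's end-slope, ×1/EI):
  span AC: triangular load, peak 15.5: w₀L³/(45EI) = 9.3/EI
  span CE: UDL 10: wL³/(24EI) = 142.9/EI
  relative rotation θ_0 = (9.3 + 142.9)/EI = 152.2/EI
A unit hogging moment at C produces rotation L₁/(3EI) + L₂/(3EI) = 3.333/EI.
Slope continuity at C: θ_0 = M_C·3.333/EI, so M_C = 152.2/3.333 = 45.66 kN·m (hogging).
Span AC, ΣM about A with M_C applied at C: R_C^{AC}·3 = 46.5 + 45.66, so R_C^{AC} = 30.72 kN and R_A = 23.25 − 30.72 = -7.472 kN.
Span CE, ΣM about E: R_C^{CE}·7 = 245 + 45.66, so R_C^{CE} = 41.52 kN and R_E = 70 − 41.52 = 28.48 kN.
R_C = 30.72 + 41.52 = 72.25 kN.

R_C = 72.25 kN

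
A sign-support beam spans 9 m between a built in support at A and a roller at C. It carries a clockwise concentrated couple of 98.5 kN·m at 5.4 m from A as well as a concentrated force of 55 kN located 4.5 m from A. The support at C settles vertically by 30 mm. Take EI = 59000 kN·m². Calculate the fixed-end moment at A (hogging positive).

Release the roller at C. Primary structure: cantilever fixed at A.
Downward deflection at the released point C due to the loads:
  clockwise couple 98.5 at a = 5.4: M₀a(2L − a)/(2EI) = 3351/EI
  point load 55 at a = 4.5: Pa²(3L − a)/(6EI) = 4177/EI
  δ_0 = 7528/EI
Tip deflection under a unit load at C: L³/(3EI) = 243/EI.
With EI = 59000 kN·m²: δ_0 = 0.12759 m and δ_{CC} = 0.004119 m/kN.
Compatibility — the beam at C must follow the support down by 0.03 m: δ_0 − R_C·δ_{CC} = 0.03, so R_C = (0.12759 − 0.03)/0.004119 = 23.69 kN.
Moment equilibrium about A: M_A = Σ(load moments about A) − R_C·L = 346 − 23.69×9 = 132.8 kN·m.

M_A = 132.8 kN·m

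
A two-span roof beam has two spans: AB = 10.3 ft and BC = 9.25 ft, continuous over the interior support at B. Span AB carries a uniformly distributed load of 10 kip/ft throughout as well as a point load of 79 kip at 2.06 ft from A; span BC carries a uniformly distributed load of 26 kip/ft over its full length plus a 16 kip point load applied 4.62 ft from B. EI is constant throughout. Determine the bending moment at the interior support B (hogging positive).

M_B = 255.7 kip·ft

Release continuity at B by inserting a hinge; the redundant is the internal moment M_B. The primary structure is two simply-supported spans AB and BC.
Rotations at B on the released spans (each span's end-slope, ×1/EI):
  span AB: UDL 10: wL³/(24EI) = 455.3/EI
  span AB: point load 79 at a = 2.06: Pab(L + a)/(6LEI) = 268.2/EI
  span BC: UDL 26: wL³/(24EI) = 857.4/EI
  span BC: point load 16 at a = 4.62: Pab(L + b)/(6LEI) = 85.59/EI
  relative rotation θ_0 = (723.5 + 943)/EI = 1666/EI
A unit hogging moment at B produces rotation L₁/(3EI) + L₂/(3EI) = 6.517/EI.
Compatibility: M_B·(L₁+L₂)/(3EI) = θ_0, giving M_B = 255.7 kip·ft (hogging).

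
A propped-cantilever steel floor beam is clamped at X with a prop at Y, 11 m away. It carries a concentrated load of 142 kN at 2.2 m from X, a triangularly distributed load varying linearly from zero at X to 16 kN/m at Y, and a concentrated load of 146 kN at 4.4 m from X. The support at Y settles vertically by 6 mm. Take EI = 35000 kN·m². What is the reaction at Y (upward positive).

R_Y = 86.25 kN

Take the reaction at Y as the redundant and release it; the primary structure is a cantilever fixed at X.
Primary-structure tip deflection at Y by superposition:
  point load 142 at a = 2.2: Pa²(3L − a)/(6EI) = 3528/EI
  triangular load, peak 16 at the free end: 11w₀L⁴/(120EI) = 21473/EI
  point load 146 at a = 4.4: Pa²(3L − a)/(6EI) = 13473/EI
  δ_0 = 38475/EI
Tip deflection under a unit load at Y: L³/(3EI) = 443.7/EI.
With EI = 35000 kN·m²: δ_0 = 1.0993 m and δ_{YY} = 0.012676 m/kN.
Compatibility — the beam at Y must follow the support down by 0.006 m: δ_0 − R_Y·δ_{YY} = 0.006, so R_Y = (1.0993 − 0.006)/0.012676 = 86.25 kN.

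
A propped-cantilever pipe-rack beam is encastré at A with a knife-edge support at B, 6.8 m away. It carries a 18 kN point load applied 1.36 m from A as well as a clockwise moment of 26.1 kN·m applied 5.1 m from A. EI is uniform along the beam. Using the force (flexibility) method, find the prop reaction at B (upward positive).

R_B = 6.406 kN

Choose R_B as the redundant. The primary structure is the cantilever fixed at A.
Free-end deflection of the primary structure under the applied loading (downward +):
  point load 18 at a = 1.36: Pa²(3L − a)/(6EI) = 105.6/EI
  clockwise couple 26.1 at a = 5.1: M₀a(2L − a)/(2EI) = 565.7/EI
  δ_0 = 671.4/EI
Tip deflection under a unit load at B: L³/(3EI) = 104.8/EI.
The prop prevents deflection at B: R_B = δ_0/δ_{BB} = 671.4/104.8 = 6.406 kN.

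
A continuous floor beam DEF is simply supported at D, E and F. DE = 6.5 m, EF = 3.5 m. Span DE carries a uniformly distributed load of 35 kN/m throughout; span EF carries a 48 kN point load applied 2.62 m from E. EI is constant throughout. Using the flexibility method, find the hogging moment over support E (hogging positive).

Insert a hinge at E; M_E is the redundant, and each span becomes simply supported.
Rotations at E on the released spans (each span's end-slope, ×1/EI):
  span DE: UDL 35: wL³/(24EI) = 400.5/EI
  span EF: point load 48 at a = 2.62: Pab(L + b)/(6LEI) = 23.08/EI
  relative rotation θ_0 = (400.5 + 23.08)/EI = 423.6/EI
A unit hogging moment at E produces rotation L₁/(3EI) + L₂/(3EI) = 3.333/EI.
Compatibility: M_E·(L₁+L₂)/(3EI) = θ_0, giving M_E = 127.1 kN·m (hogging).

M_E = 127.1 kN·m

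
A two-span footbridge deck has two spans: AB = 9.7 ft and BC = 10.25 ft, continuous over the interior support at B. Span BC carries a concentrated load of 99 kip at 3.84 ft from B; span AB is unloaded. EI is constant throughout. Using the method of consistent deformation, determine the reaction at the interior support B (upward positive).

R_B = 81.83 kip

Take M_B as the redundant. Released structure: two simple spans AB and BC with a hinge at B.
Rotations at B on the released spans (each span's end-slope, ×1/EI):
  span BC: point load 99 at a = 3.84: Pab(L + b)/(6LEI) = 660.1/EI
  relative rotation θ_0 = (0 + 660.1)/EI = 660.1/EI
A unit hogging moment at B produces rotation L₁/(3EI) + L₂/(3EI) = 6.65/EI.
Compatibility: M_B·(L₁+L₂)/(3EI) = θ_0, giving M_B = 99.27 kip·ft (hogging).
Span AB, ΣM about A with M_B applied at B: R_B^{AB}·9.7 = 0 + 99.27, so R_B^{AB} = 10.23 kip and R_A = 0 − 10.23 = -10.23 kip.
Span BC, ΣM about C: R_B^{BC}·10.25 = 634.6 + 99.27, so R_B^{BC} = 71.6 kip and R_C = 99 − 71.6 = 27.4 kip.
R_B = 10.23 + 71.6 = 81.83 kip.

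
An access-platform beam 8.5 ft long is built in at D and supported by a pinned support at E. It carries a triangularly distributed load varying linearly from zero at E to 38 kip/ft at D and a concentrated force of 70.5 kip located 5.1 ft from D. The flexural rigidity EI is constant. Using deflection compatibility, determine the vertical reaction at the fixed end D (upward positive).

Release the roller at E. Primary structure: cantilever fixed at D.
Free-end deflection of the primary structure under the applied loading (downward +):
  triangular load, peak 38 at the fixed end: w₀L⁴/(30EI) = 6612/EI
  point load 70.5 at a = 5.1: Pa²(3L − a)/(6EI) = 6235/EI
  δ_0 = 12847/EI
Flexibility coefficient — unit upward force at E: δ_{EE} = L³/(3EI) = 204.7/EI.
The prop prevents deflection at E: R_E = δ_0/δ_{EE} = 12847/204.7 = 62.76 kip.
Vertical equilibrium: R_D = ΣP − R_E = 232 − 62.76 = 169.2 kip.

R_D = 169.2 kip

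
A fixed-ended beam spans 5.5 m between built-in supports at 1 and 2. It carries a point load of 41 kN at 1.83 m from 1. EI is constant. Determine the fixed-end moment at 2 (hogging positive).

M_2 = 16.66 kN·m

Release both end moments; the primary structure is a simply-supported span 12 with redundants M_1 and M_2.
End rotations of the released simple span under the applied load (×1/EI):
  at 1: point load 41 at a = 1.83: Pab(L + b)/(6LEI) = 76.52/EI
  at 2: point load 41 at a = 1.83: Pab(L + a)/(6LEI) = 61.16/EI
  θ_10 = 76.52/EI,  θ_20 = 61.16/EI
Flexibility coefficients: a unit moment at one end gives L/(3EI) there and L/(6EI) at the far end, so f₁₁ = f₂₂ = 1.833/EI and f₁₂ = f₂₁ = 0.9167/EI.
Compatibility — zero rotation at each built-in end:
  1.833 M_1 + 0.9167 M_2 = 76.52
  0.9167 M_1 + 1.833 M_2 = 61.16
Solving the pair gives M_1 = 33.41 kN·m and M_2 = 16.66 kN·m (hogging).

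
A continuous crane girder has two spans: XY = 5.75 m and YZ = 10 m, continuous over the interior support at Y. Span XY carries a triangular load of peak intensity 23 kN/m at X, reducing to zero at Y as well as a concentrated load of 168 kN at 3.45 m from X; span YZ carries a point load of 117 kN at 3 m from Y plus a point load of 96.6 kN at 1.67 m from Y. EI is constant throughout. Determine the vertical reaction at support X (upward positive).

Insert a hinge at Y; M_Y is the redundant, and each span becomes simply supported.
Rotations at Y on the released spans (each span's end-slope, ×1/EI):
  span XY: triangular load, peak 23: 7w₀L³/(360EI) = 85.02/EI
  span XY: point load 168 at a = 3.45: Pab(L + a)/(6LEI) = 355.5/EI
  span YZ: point load 117 at a = 3: Pab(L + b)/(6LEI) = 696.1/EI
  span YZ: point load 96.6 at a = 1.67: Pab(L + b)/(6LEI) = 410.5/EI
  relative rotation θ_0 = (440.5 + 1107)/EI = 1547/EI
A unit hogging moment at Y produces rotation L₁/(3EI) + L₂/(3EI) = 5.25/EI.
Slope continuity at Y: θ_0 = M_Y·5.25/EI, so M_Y = 1547/5.25 = 294.7 kN·m (hogging).
Span XY, ΣM about X with M_Y applied at Y: R_Y^{XY}·5.75 = 706.3 + 294.7, so R_Y^{XY} = 174.1 kN and R_X = 234.1 − 174.1 = 60.03 kN.

R_X = 60.03 kN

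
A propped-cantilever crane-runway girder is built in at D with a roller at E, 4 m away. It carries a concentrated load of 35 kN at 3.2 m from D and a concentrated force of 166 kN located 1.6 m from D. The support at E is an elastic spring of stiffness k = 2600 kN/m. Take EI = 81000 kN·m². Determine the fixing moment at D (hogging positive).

Release the roller at E. Primary structure: cantilever fixed at D.
Downward deflection at the released point E due to the loads:
  point load 35 at a = 3.2: Pa²(3L − a)/(6EI) = 525.7/EI
  point load 166 at a = 1.6: Pa²(3L − a)/(6EI) = 736.6/EI
  δ_0 = 1262/EI
Tip deflection under a unit load at E: L³/(3EI) = 21.33/EI.
With EI = 81000 kN·m²: δ_0 = 0.015583 m and δ_{EE} = 0.000263 m/kN.
Compatibility — the spring shortens by R_E/k under the reaction it provides: δ_0 − R_E·δ_{EE} = R_E/k. With 1/k = 0.000385 m/kN, R_E = δ_0 / (δ_{EE} + 1/k) = 0.015583 / (0.000263 + 0.000385) = 24.05 kN.
Moment equilibrium about D: M_D = Σ(load moments about D) − R_E·L = 377.6 − 24.05×4 = 281.4 kN·m.

M_D = 281.4 kN·m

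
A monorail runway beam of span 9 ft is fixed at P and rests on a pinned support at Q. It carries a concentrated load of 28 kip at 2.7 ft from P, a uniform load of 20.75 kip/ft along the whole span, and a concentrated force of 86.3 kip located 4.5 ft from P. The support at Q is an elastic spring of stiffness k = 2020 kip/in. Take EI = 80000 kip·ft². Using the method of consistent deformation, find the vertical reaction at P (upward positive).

R_P = 202 kip

Choose R_Q as the redundant. The primary structure is the cantilever fixed at P.
Deflection at Q on the released cantilever, summing each load's contribution:
  point load 28 at a = 2.7: Pa²(3L − a)/(6EI) = 826.7/EI
  UDL 20.75: wL⁴/(8EI) = 17018/EI
  point load 86.3 at a = 4.5: Pa²(3L − a)/(6EI) = 6553/EI
  δ_0 = 24398/EI
Flexibility coefficient — unit upward force at Q: δ_{QQ} = L³/(3EI) = 243/EI.
With EI = 80000 kip·ft²: δ_0 = 0.30497 ft and δ_{QQ} = 0.003037 ft/kip.
Compatibility — the spring shortens by R_Q/k under the reaction it provides: δ_0 − R_Q·δ_{QQ} = R_Q/k. With 1/k = 1/(2020×12) ft/kip = 0.000041 ft/kip, R_Q = δ_0 / (δ_{QQ} + 1/k) = 0.30497 / (0.003037 + 0.000041) = 99.06 kip.
Vertical equilibrium: R_P = ΣP − R_Q = 301.1 − 99.06 = 202 kip.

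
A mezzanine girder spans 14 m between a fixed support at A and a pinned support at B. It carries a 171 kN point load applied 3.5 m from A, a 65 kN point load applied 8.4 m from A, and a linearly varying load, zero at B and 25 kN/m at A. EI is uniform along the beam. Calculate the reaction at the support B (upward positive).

Choose R_B as the redundant. The primary structure is the cantilever fixed at A.
Primary-structure tip deflection at B by superposition:
  point load 171 at a = 3.5: Pa²(3L − a)/(6EI) = 13441/EI
  point load 65 at a = 8.4: Pa²(3L − a)/(6EI) = 25684/EI
  triangular load, peak 25 at the fixed end: w₀L⁴/(30EI) = 32013/EI
  δ_0 = 71138/EI
Tip deflection under a unit load at B: L³/(3EI) = 914.7/EI.
Compatibility at B: δ_0 − R_B·δ_{BB} = 0, so R_B = 71138/914.7 = 77.78 kN.

R_B = 77.78 kN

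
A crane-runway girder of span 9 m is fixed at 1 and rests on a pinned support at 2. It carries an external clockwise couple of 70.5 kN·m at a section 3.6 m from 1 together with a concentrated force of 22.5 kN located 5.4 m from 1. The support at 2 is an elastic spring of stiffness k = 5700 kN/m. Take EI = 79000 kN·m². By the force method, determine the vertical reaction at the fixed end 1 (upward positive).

R_1 = 6.19 kN

Choose R_2 as the redundant. The primary structure is the cantilever fixed at 1.
Downward deflection at the released point 2 due to the loads:
  clockwise couple 70.5 at a = 3.6: M₀a(2L − a)/(2EI) = 1827/EI
  point load 22.5 at a = 5.4: Pa²(3L − a)/(6EI) = 2362/EI
  δ_0 = 4189/EI
Flexibility coefficient — unit upward force at 2: δ_{22} = L³/(3EI) = 243/EI.
With EI = 79000 kN·m²: δ_0 = 0.053029 m and δ_{22} = 0.003076 m/kN.
Compatibility — the spring shortens by R_2/k under the reaction it provides: δ_0 − R_2·δ_{22} = R_2/k. With 1/k = 0.000175 m/kN, R_2 = δ_0 / (δ_{22} + 1/k) = 0.053029 / (0.003076 + 0.000175) = 16.31 kN.
Vertical equilibrium: R_1 = ΣP − R_2 = 22.5 − 16.31 = 6.19 kN.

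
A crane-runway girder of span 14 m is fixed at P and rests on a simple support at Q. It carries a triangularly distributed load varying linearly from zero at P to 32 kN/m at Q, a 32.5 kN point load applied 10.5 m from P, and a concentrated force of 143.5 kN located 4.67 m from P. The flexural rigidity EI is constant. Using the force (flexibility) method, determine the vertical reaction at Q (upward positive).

R_Q = 165.1 kN

Remove the prop at Q; the released (primary) structure is a cantilever built in at P.
Primary-structure tip deflection at Q by superposition:
  triangular load, peak 32 at the free end: 11w₀L⁴/(120EI) = 112687/EI
  point load 32.5 at a = 10.5: Pa²(3L − a)/(6EI) = 18811/EI
  point load 143.5 at a = 4.67: Pa²(3L − a)/(6EI) = 19471/EI
  δ_0 = 150970/EI
Tip deflection under a unit load at Q: L³/(3EI) = 914.7/EI.
Compatibility at Q: δ_0 − R_Q·δ_{QQ} = 0, so R_Q = 150970/914.7 = 165.1 kN.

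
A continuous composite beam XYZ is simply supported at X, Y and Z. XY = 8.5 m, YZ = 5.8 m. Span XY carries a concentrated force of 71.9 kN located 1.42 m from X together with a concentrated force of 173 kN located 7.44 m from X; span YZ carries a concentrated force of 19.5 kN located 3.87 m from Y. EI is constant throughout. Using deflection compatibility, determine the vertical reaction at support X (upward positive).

R_X = 66.67 kN

Take M_Y as the redundant. Released structure: two simple spans XY and YZ with a hinge at Y.
End slopes at the hinge Y, treating each span as simply supported:
  span XY: point load 71.9 at a = 1.42: Pab(L + a)/(6LEI) = 140.6/EI
  span XY: point load 173 at a = 7.44: Pab(L + a)/(6LEI) = 426.4/EI
  span YZ: point load 19.5 at a = 3.87: Pab(L + b)/(6LEI) = 32.35/EI
  relative rotation θ_0 = (567 + 32.35)/EI = 599.4/EI
A unit hogging moment at Y produces rotation L₁/(3EI) + L₂/(3EI) = 4.767/EI.
Slope continuity at Y: θ_0 = M_Y·4.767/EI, so M_Y = 599.4/4.767 = 125.7 kN·m (hogging).
Span XY, ΣM about X with M_Y applied at Y: R_Y^{XY}·8.5 = 1389 + 125.7, so R_Y^{XY} = 178.2 kN and R_X = 244.9 − 178.2 = 66.67 kN.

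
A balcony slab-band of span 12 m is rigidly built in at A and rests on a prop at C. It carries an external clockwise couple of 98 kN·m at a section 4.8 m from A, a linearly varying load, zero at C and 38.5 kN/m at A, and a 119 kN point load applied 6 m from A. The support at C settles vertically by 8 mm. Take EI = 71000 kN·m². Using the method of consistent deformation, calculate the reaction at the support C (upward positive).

R_C = 90.24 kN

Remove the prop at C; the released (primary) structure is a cantilever built in at A.
Deflection at C on the released cantilever, summing each load's contribution:
  clockwise couple 98 at a = 4.8: M₀a(2L − a)/(2EI) = 4516/EI
  triangular load, peak 38.5 at the fixed end: w₀L⁴/(30EI) = 26611/EI
  point load 119 at a = 6: Pa²(3L − a)/(6EI) = 21420/EI
  δ_0 = 52547/EI
Tip deflection under a unit load at C: L³/(3EI) = 576/EI.
With EI = 71000 kN·m²: δ_0 = 0.7401 m and δ_{CC} = 0.008113 m/kN.
Compatibility — the beam at C must follow the support down by 0.008 m: δ_0 − R_C·δ_{CC} = 0.008, so R_C = (0.7401 − 0.008)/0.008113 = 90.24 kN.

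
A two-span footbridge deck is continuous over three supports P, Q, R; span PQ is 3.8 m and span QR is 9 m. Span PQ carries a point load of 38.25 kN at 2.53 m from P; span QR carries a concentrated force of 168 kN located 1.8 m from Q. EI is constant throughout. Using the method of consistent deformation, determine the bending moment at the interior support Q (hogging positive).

M_Q = 161.1 kN·m

Take M_Q as the redundant. Released structure: two simple spans PQ and QR with a hinge at Q.
End slopes at the hinge Q, treating each span as simply supported:
  span PQ: point load 38.25 at a = 2.53: Pab(L + a)/(6LEI) = 34.12/EI
  span QR: point load 168 at a = 1.8: Pab(L + b)/(6LEI) = 653.2/EI
  relative rotation θ_0 = (34.12 + 653.2)/EI = 687.3/EI
A unit hogging moment at Q produces rotation L₁/(3EI) + L₂/(3EI) = 4.267/EI.
Slope continuity at Q: θ_0 = M_Q·4.267/EI, so M_Q = 687.3/4.267 = 161.1 kN·m (hogging).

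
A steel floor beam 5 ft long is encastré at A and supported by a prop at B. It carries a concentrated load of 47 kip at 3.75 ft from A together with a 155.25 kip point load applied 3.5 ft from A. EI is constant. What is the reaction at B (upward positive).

R_B = 117.2 kip

Take the reaction at B as the redundant and release it; the primary structure is a cantilever fixed at A.
Primary-structure tip deflection at B by superposition:
  point load 47 at a = 3.75: Pa²(3L − a)/(6EI) = 1239/EI
  point load 155.25 at a = 3.5: Pa²(3L − a)/(6EI) = 3645/EI
  δ_0 = 4884/EI
Flexibility coefficient — unit upward force at B: δ_{BB} = L³/(3EI) = 41.67/EI.
The prop prevents deflection at B: R_B = δ_0/δ_{BB} = 4884/41.67 = 117.2 kip.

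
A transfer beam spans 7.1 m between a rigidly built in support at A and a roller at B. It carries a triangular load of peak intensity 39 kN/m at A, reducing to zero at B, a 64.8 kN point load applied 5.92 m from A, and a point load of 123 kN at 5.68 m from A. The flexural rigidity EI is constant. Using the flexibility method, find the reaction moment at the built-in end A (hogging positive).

Choose R_B as the redundant. The primary structure is the cantilever fixed at A.
Free-end deflection of the primary structure under the applied loading (downward +):
  triangular load, peak 39 at the fixed end: w₀L⁴/(30EI) = 3304/EI
  point load 64.8 at a = 5.92: Pa²(3L − a)/(6EI) = 5821/EI
  point load 123 at a = 5.68: Pa²(3L − a)/(6EI) = 10331/EI
  δ_0 = 19456/EI
Tip deflection under a unit load at B: L³/(3EI) = 119.3/EI.
Compatibility at B: δ_0 − R_B·δ_{BB} = 0, so R_B = 19456/119.3 = 163.1 kN.
Moment equilibrium about A: M_A = Σ(load moments about A) − R_B·L = 1410 − 163.1×7.1 = 252.1 kN·m.

M_A = 252.1 kN·m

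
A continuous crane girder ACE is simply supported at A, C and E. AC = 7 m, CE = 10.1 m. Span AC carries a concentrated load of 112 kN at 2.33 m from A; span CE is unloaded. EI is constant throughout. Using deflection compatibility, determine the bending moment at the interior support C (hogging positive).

M_C = 47.5 kN·m

Take M_C as the redundant. Released structure: two simple spans AC and CE with a hinge at C.
End slopes at the hinge C, treating each span as simply supported:
  span AC: point load 112 at a = 2.33: Pab(L + a)/(6LEI) = 270.7/EI
  relative rotation θ_0 = (270.7 + 0)/EI = 270.7/EI
A unit hogging moment at C produces rotation L₁/(3EI) + L₂/(3EI) = 5.7/EI.
Slope continuity at C: θ_0 = M_C·5.7/EI, so M_C = 270.7/5.7 = 47.5 kN·m (hogging).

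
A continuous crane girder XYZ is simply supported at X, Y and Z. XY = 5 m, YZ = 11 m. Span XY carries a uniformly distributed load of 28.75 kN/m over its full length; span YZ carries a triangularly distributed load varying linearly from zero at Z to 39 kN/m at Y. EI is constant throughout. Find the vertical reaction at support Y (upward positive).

Take M_Y as the redundant. Released structure: two simple spans XY and YZ with a hinge at Y.
Rotations at Y on the released spans (each span's end-slope, ×1/EI):
  span XY: UDL 28.75: wL³/(24EI) = 149.7/EI
  span YZ: triangular load, peak 39: w₀L³/(45EI) = 1154/EI
  relative rotation θ_0 = (149.7 + 1154)/EI = 1303/EI
A unit hogging moment at Y produces rotation L₁/(3EI) + L₂/(3EI) = 5.333/EI.
Compatibility: M_Y·(L₁+L₂)/(3EI) = θ_0, giving M_Y = 244.4 kN·m (hogging).
Span XY, ΣM about X with M_Y applied at Y: R_Y^{XY}·5 = 359.4 + 244.4, so R_Y^{XY} = 120.7 kN and R_X = 143.8 − 120.7 = 23 kN.
Span YZ, ΣM about Z: R_Y^{YZ}·11 = 1573 + 244.4, so R_Y^{YZ} = 165.2 kN and R_Z = 214.5 − 165.2 = 49.29 kN.
R_Y = 120.7 + 165.2 = 286 kN.

R_Y = 286 kN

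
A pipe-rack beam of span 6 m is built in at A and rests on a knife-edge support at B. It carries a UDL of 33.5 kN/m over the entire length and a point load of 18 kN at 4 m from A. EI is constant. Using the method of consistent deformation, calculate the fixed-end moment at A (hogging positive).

M_A = 166.8 kN·m

Take the reaction at B as the redundant and release it; the primary structure is a cantilever fixed at A.
Deflection at B on the released cantilever, summing each load's contribution:
  UDL 33.5: wL⁴/(8EI) = 5427/EI
  point load 18 at a = 4: Pa²(3L − a)/(6EI) = 672/EI
  δ_0 = 6099/EI
Tip deflection under a unit load at B: L³/(3EI) = 72/EI.
The prop prevents deflection at B: R_B = δ_0/δ_{BB} = 6099/72 = 84.71 kN.
Moment equilibrium about A: M_A = Σ(load moments about A) − R_B·L = 675 − 84.71×6 = 166.8 kN·m.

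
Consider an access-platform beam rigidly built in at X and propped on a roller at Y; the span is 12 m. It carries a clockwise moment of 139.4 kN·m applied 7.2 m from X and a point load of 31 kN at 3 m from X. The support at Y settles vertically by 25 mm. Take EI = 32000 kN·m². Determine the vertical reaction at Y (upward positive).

Take the reaction at Y as the redundant and release it; the primary structure is a cantilever fixed at X.
Primary-structure tip deflection at Y by superposition:
  clockwise couple 139.4 at a = 7.2: M₀a(2L − a)/(2EI) = 8431/EI
  point load 31 at a = 3: Pa²(3L − a)/(6EI) = 1534/EI
  δ_0 = 9965/EI
Flexibility coefficient — unit upward force at Y: δ_{YY} = L³/(3EI) = 576/EI.
With EI = 32000 kN·m²: δ_0 = 0.31142 m and δ_{YY} = 0.018 m/kN.
Compatibility — the beam at Y must follow the support down by 0.025 m: δ_0 − R_Y·δ_{YY} = 0.025, so R_Y = (0.31142 − 0.025)/0.018 = 15.91 kN.

R_Y = 15.91 kN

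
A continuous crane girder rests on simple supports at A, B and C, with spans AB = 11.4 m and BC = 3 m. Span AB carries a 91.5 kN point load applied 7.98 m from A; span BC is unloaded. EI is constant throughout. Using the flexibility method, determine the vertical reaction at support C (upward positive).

R_C = -49.13 kN

Release continuity at B by inserting a hinge; the redundant is the internal moment M_B. The primary structure is two simply-supported spans AB and BC.
End slopes at the hinge B, treating each span as simply supported:
  span AB: point load 91.5 at a = 7.98: Pab(L + a)/(6LEI) = 707.5/EI
  relative rotation θ_0 = (707.5 + 0)/EI = 707.5/EI
A unit hogging moment at B produces rotation L₁/(3EI) + L₂/(3EI) = 4.8/EI.
Slope continuity at B: θ_0 = M_B·4.8/EI, so M_B = 707.5/4.8 = 147.4 kN·m (hogging).
Span BC, ΣM about C: R_B^{BC}·3 = 0 + 147.4, so R_B^{BC} = 49.13 kN and R_C = 0 − 49.13 = -49.13 kN.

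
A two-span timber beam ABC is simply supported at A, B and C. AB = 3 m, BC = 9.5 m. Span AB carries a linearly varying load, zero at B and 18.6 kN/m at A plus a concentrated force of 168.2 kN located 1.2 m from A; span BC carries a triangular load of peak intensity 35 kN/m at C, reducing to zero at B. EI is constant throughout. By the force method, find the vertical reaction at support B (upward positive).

R_B = 203.4 kN

Insert a hinge at B; M_B is the redundant, and each span becomes simply supported.
End slopes at the hinge B, treating each span as simply supported:
  span AB: triangular load, peak 18.6: 7w₀L³/(360EI) = 9.765/EI
  span AB: point load 168.2 at a = 1.2: Pab(L + a)/(6LEI) = 84.77/EI
  span BC: triangular load, peak 35: 7w₀L³/(360EI) = 583.5/EI
  relative rotation θ_0 = (94.54 + 583.5)/EI = 678/EI
A unit hogging moment at B produces rotation L₁/(3EI) + L₂/(3EI) = 4.167/EI.
Compatibility: M_B·(L₁+L₂)/(3EI) = θ_0, giving M_B = 162.7 kN·m (hogging).
Span AB, ΣM about A with M_B applied at B: R_B^{AB}·3 = 229.7 + 162.7, so R_B^{AB} = 130.8 kN and R_A = 196.1 − 130.8 = 65.28 kN.
Span BC, ΣM about C: R_B^{BC}·9.5 = 526.5 + 162.7, so R_B^{BC} = 72.55 kN and R_C = 166.2 − 72.55 = 93.7 kN.
R_B = 130.8 + 72.55 = 203.4 kN.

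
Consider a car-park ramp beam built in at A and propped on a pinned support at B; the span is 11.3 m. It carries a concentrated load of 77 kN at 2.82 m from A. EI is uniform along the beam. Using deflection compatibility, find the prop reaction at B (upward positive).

Take the reaction at B as the redundant and release it; the primary structure is a cantilever fixed at A.
Downward deflection at the released point B due to the loads:
  point load 77 at a = 2.82: Pa²(3L − a)/(6EI) = 3172/EI
Tip deflection under a unit load at B: L³/(3EI) = 481/EI.
Compatibility at B: δ_0 − R_B·δ_{BB} = 0, so R_B = 3172/481 = 6.595 kN.

R_B = 6.595 kN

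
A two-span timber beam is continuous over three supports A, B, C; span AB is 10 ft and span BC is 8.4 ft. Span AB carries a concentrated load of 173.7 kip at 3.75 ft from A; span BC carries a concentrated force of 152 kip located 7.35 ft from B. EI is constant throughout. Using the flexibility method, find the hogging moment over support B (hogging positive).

M_B = 188 kip·ft

Release continuity at B by inserting a hinge; the redundant is the internal moment M_B. The primary structure is two simply-supported spans AB and BC.
End slopes at the hinge B, treating each span as simply supported:
  span AB: point load 173.7 at a = 3.75: Pab(L + a)/(6LEI) = 933/EI
  span BC: point load 152 at a = 7.35: Pab(L + b)/(6LEI) = 219.9/EI
  relative rotation θ_0 = (933 + 219.9)/EI = 1153/EI
A unit hogging moment at B produces rotation L₁/(3EI) + L₂/(3EI) = 6.133/EI.
Slope continuity at B: θ_0 = M_B·6.133/EI, so M_B = 1153/6.133 = 188 kip·ft (hogging).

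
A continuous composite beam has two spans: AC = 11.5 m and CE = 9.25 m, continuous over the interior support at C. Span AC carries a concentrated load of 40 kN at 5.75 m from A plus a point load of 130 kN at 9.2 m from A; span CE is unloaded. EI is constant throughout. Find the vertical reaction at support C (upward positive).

Take M_C as the redundant. Released structure: two simple spans AC and CE with a hinge at C.
End slopes at the hinge C, treating each span as simply supported:
  span AC: point load 40 at a = 5.75: Pab(L + a)/(6LEI) = 330.6/EI
  span AC: point load 130 at a = 9.2: Pab(L + a)/(6LEI) = 825.2/EI
  relative rotation θ_0 = (1156 + 0)/EI = 1156/EI
A unit hogging moment at C produces rotation L₁/(3EI) + L₂/(3EI) = 6.917/EI.
Slope continuity at C: θ_0 = M_C·6.917/EI, so M_C = 1156/6.917 = 167.1 kN·m (hogging).
Span AC, ΣM about A with M_C applied at C: R_C^{AC}·11.5 = 1426 + 167.1, so R_C^{AC} = 138.5 kN and R_A = 170 − 138.5 = 31.47 kN.
Span CE, ΣM about E: R_C^{CE}·9.25 = 0 + 167.1, so R_C^{CE} = 18.07 kN and R_E = 0 − 18.07 = -18.07 kN.
R_C = 138.5 + 18.07 = 156.6 kN.

R_C = 156.6 kN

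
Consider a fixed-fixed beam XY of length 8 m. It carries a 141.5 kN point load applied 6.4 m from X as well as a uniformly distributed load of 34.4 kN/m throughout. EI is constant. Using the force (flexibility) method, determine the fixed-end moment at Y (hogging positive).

M_Y = 328.4 kN·m

Release both end moments; the primary structure is a simply-supported span XY with redundants M_X and M_Y.
Simple-span end rotations at X and Y under the given loads:
  at X: point load 141.5 at a = 6.4: Pab(L + b)/(6LEI) = 289.8/EI
  at Y: point load 141.5 at a = 6.4: Pab(L + a)/(6LEI) = 434.7/EI
  at X: UDL 34.4: wL³/(24EI) = 733.9/EI
  at Y: UDL 34.4: wL³/(24EI) = 733.9/EI
  θ_X0 = 1024/EI,  θ_Y0 = 1169/EI
Flexibility coefficients: a unit moment at one end gives L/(3EI) there and L/(6EI) at the far end, so f₁₁ = f₂₂ = 2.667/EI and f₁₂ = f₂₁ = 1.333/EI.
Compatibility — zero rotation at each built-in end:
  2.667 M_X + 1.333 M_Y = 1024
  1.333 M_X + 2.667 M_Y = 1169
Solving the pair gives M_X = 219.7 kN·m and M_Y = 328.4 kN·m (hogging).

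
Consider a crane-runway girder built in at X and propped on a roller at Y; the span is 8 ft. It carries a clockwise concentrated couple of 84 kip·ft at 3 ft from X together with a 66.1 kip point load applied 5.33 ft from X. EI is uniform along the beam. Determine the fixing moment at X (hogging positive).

M_X = 85.63 kip·ft

Release the roller at Y. Primary structure: cantilever fixed at X.
Deflection at Y on the released cantilever, summing each load's contribution:
  clockwise couple 84 at a = 3: M₀a(2L − a)/(2EI) = 1638/EI
  point load 66.1 at a = 5.33: Pa²(3L − a)/(6EI) = 5843/EI
  δ_0 = 7481/EI
Tip deflection under a unit load at Y: L³/(3EI) = 170.7/EI.
The prop prevents deflection at Y: R_Y = δ_0/δ_{YY} = 7481/170.7 = 43.84 kip.
Moment equilibrium about X: M_X = Σ(load moments about X) − R_Y·L = 436.3 − 43.84×8 = 85.63 kip·ft.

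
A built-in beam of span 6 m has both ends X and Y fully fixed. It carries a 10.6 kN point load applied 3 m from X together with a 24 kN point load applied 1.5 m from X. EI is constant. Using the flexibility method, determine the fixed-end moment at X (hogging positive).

M_X = 28.2 kN·m

Release both end moments; the primary structure is a simply-supported span XY with redundants M_X and M_Y.
Simple-span end rotations at X and Y under the given loads:
  at X: point load 10.6 at a = 3: Pab(L + b)/(6LEI) = 23.85/EI
  at Y: point load 10.6 at a = 3: Pab(L + a)/(6LEI) = 23.85/EI
  at X: point load 24 at a = 1.5: Pab(L + b)/(6LEI) = 47.25/EI
  at Y: point load 24 at a = 1.5: Pab(L + a)/(6LEI) = 33.75/EI
  θ_X0 = 71.1/EI,  θ_Y0 = 57.6/EI
Flexibility coefficients: a unit moment at one end gives L/(3EI) there and L/(6EI) at the far end, so f₁₁ = f₂₂ = 2/EI and f₁₂ = f₂₁ = 1/EI.
Compatibility — zero rotation at each built-in end:
  2 M_X + 1 M_Y = 71.1
  1 M_X + 2 M_Y = 57.6
Solving the pair gives M_X = 28.2 kN·m and M_Y = 14.7 kN·m (hogging).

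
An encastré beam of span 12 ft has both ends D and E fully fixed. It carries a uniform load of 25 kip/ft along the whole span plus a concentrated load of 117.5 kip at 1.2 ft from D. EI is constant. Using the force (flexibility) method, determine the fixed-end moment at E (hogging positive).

M_E = 312.7 kip·ft

Take the two fixed-end moments M_D, M_E as redundants; the released structure is the simple span DE.
Simple-span end rotations at D and E under the given loads:
  at D: UDL 25: wL³/(24EI) = 1800/EI
  at E: UDL 25: wL³/(24EI) = 1800/EI
  at D: point load 117.5 at a = 1.2: Pab(L + b)/(6LEI) = 482.2/EI
  at E: point load 117.5 at a = 1.2: Pab(L + a)/(6LEI) = 279.2/EI
  θ_D0 = 2282/EI,  θ_E0 = 2079/EI
Flexibility coefficients: a unit moment at one end gives L/(3EI) there and L/(6EI) at the far end, so f₁₁ = f₂₂ = 4/EI and f₁₂ = f₂₁ = 2/EI.
Compatibility — zero rotation at each built-in end:
  4 M_D + 2 M_E = 2282
  2 M_D + 4 M_E = 2079
Solving the pair gives M_D = 414.2 kip·ft and M_E = 312.7 kip·ft (hogging).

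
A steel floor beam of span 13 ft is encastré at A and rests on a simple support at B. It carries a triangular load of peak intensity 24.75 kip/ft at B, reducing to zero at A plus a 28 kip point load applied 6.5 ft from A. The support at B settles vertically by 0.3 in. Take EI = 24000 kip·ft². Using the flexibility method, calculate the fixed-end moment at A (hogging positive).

Take the reaction at B as the redundant and release it; the primary structure is a cantilever fixed at A.
Downward deflection at the released point B due to the loads:
  triangular load, peak 24.75 at the free end: 11w₀L⁴/(120EI) = 64798/EI
  point load 28 at a = 6.5: Pa²(3L − a)/(6EI) = 6408/EI
  δ_0 = 71206/EI
Flexibility coefficient — unit upward force at B: δ_{BB} = L³/(3EI) = 732.3/EI.
With EI = 24000 kip·ft²: δ_0 = 2.9669 ft and δ_{BB} = 0.030514 ft/kip.
Compatibility — the beam at B must follow the support down by 0.025 ft: δ_0 − R_B·δ_{BB} = 0.025, so R_B = (2.9669 − 0.025)/0.030514 = 96.41 kip.
Moment equilibrium about A: M_A = Σ(load moments about A) − R_B·L = 1576 − 96.41×13 = 322.9 kip·ft.

M_A = 322.9 kip·ft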